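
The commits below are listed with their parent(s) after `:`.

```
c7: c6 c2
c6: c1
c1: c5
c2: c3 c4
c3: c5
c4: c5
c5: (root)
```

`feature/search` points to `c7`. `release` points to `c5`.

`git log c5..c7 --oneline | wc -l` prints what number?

6

Reachable from c7: {c1, c2, c3, c4, c5, c6, c7}.
Reachable from c5: {c5}.
In c7's history but not c5's: {c1, c2, c3, c4, c6, c7} — 6 commits.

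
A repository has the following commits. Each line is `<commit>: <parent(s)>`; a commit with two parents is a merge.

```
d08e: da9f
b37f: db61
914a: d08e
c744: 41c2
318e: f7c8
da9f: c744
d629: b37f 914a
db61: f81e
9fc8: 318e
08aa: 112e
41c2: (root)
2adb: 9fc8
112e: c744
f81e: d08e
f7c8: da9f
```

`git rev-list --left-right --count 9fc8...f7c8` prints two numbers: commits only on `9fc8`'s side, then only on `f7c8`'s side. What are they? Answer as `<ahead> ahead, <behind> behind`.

Reachable from 9fc8: {318e, 41c2, 9fc8, c744, da9f, f7c8}.
Reachable from f7c8: {41c2, c744, da9f, f7c8}.
Only in 9fc8's history (ahead): {318e, 9fc8} — 2.
Only in f7c8's history (behind): {} — 0.

2 ahead, 0 behind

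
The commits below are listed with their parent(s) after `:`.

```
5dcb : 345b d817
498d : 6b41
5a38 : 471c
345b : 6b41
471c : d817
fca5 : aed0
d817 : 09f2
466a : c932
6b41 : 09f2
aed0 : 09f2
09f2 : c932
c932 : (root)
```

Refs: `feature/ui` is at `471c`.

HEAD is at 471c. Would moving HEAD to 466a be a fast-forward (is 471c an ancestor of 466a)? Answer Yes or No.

A fast-forward from 471c to 466a is possible iff 471c is an ancestor of 466a.
Ancestors of 466a: {466a, c932}.
471c is not among them, so fast-forward is not possible.

No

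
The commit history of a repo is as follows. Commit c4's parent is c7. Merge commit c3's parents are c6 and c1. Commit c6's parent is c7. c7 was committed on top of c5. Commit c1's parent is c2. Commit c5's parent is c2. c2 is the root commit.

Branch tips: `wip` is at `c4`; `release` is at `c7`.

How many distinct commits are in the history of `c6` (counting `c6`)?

4

Walking parent pointers from c6: reachable set = {c2, c5, c6, c7}.
That is 4 commits.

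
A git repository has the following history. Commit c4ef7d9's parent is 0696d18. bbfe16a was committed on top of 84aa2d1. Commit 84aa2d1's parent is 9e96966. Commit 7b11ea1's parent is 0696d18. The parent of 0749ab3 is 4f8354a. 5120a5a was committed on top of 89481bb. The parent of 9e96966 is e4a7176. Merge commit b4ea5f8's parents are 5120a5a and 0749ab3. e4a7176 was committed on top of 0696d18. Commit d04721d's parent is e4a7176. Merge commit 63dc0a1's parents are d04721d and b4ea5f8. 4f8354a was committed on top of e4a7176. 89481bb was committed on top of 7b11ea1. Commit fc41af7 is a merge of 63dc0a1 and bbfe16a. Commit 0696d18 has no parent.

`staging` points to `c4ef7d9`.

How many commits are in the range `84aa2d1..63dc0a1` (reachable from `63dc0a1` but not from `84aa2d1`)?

Reachable from 63dc0a1: {0696d18, 0749ab3, 4f8354a, 5120a5a, 63dc0a1, 7b11ea1, 89481bb, b4ea5f8, d04721d, e4a7176}.
Reachable from 84aa2d1: {0696d18, 84aa2d1, 9e96966, e4a7176}.
In 63dc0a1's history but not 84aa2d1's: {0749ab3, 4f8354a, 5120a5a, 63dc0a1, 7b11ea1, 89481bb, b4ea5f8, d04721d} — 8 commits.

8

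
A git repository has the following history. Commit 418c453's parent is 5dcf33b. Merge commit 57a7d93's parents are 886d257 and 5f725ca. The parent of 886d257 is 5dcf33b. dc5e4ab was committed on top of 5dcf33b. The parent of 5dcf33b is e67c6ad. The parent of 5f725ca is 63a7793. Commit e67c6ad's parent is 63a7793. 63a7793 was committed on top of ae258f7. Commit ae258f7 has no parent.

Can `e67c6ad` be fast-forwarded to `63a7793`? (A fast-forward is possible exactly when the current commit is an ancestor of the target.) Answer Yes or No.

No

A fast-forward from e67c6ad to 63a7793 is possible iff e67c6ad is an ancestor of 63a7793.
Ancestors of 63a7793: {63a7793, ae258f7}.
e67c6ad is not among them, so fast-forward is not possible.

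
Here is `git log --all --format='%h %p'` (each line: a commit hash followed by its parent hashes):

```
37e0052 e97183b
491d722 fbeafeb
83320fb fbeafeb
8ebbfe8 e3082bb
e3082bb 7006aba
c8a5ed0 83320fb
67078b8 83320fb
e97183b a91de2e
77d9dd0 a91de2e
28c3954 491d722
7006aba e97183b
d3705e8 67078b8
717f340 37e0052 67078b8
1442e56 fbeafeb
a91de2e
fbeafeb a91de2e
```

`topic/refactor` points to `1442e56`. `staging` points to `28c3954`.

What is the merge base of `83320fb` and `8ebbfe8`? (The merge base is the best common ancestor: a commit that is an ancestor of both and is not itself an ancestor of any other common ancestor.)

Ancestors of 83320fb: {83320fb, a91de2e, fbeafeb}.
Ancestors of 8ebbfe8: {7006aba, 8ebbfe8, a91de2e, e3082bb, e97183b}.
Common ancestors: {a91de2e}.
The only common ancestor is a91de2e, so it is the merge base.

a91de2e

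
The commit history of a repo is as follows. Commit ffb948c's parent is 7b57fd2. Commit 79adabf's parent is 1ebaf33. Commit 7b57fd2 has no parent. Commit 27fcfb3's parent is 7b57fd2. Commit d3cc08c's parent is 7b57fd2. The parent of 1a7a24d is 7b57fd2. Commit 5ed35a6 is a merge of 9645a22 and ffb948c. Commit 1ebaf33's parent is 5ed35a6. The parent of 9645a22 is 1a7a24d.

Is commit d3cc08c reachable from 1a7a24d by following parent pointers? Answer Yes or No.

Ancestors of 1a7a24d: {1a7a24d, 7b57fd2}.
d3cc08c is not in that set, so it is not an ancestor of 1a7a24d.

No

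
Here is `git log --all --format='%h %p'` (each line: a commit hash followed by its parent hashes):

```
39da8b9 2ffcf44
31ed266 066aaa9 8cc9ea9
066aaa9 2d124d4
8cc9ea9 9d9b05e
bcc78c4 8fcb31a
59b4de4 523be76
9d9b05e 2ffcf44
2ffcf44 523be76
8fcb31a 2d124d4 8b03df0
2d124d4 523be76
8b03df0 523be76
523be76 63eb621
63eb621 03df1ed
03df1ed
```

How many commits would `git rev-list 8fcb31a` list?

Walking parent pointers from 8fcb31a: reachable set = {03df1ed, 2d124d4, 523be76, 63eb621, 8b03df0, 8fcb31a}.
That is 6 commits.

6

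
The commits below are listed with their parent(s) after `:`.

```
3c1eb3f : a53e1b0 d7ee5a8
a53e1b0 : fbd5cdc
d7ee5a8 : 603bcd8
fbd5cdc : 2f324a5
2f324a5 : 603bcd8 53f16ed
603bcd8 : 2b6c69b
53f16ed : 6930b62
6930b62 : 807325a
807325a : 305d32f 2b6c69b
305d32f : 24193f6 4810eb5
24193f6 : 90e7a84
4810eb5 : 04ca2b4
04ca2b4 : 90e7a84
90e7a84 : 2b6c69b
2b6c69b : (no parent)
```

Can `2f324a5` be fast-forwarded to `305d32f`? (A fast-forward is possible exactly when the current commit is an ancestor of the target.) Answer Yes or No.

A fast-forward from 2f324a5 to 305d32f is possible iff 2f324a5 is an ancestor of 305d32f.
Ancestors of 305d32f: {04ca2b4, 24193f6, 2b6c69b, 305d32f, 4810eb5, 90e7a84}.
2f324a5 is not among them, so fast-forward is not possible.

No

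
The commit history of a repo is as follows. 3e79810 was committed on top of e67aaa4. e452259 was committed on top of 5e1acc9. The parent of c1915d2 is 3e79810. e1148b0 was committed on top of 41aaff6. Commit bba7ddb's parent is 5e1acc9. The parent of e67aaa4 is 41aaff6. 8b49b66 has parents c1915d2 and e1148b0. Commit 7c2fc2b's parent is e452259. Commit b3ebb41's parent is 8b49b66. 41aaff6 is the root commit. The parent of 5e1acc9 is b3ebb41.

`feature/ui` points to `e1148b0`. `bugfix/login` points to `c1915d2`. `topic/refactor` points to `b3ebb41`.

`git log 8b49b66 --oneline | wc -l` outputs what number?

6

Walking parent pointers from 8b49b66: reachable set = {3e79810, 41aaff6, 8b49b66, c1915d2, e1148b0, e67aaa4}.
That is 6 commits.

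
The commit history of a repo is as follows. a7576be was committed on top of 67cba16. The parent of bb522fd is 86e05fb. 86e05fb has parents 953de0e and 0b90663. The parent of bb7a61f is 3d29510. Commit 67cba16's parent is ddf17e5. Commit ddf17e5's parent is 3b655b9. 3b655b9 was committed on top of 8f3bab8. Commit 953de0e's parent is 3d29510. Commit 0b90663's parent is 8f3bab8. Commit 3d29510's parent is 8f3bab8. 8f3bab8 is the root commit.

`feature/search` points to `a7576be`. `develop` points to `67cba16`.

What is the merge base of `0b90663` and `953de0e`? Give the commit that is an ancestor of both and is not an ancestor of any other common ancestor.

8f3bab8

Ancestors of 0b90663: {0b90663, 8f3bab8}.
Ancestors of 953de0e: {3d29510, 8f3bab8, 953de0e}.
Common ancestors: {8f3bab8}.
The only common ancestor is 8f3bab8, so it is the merge base.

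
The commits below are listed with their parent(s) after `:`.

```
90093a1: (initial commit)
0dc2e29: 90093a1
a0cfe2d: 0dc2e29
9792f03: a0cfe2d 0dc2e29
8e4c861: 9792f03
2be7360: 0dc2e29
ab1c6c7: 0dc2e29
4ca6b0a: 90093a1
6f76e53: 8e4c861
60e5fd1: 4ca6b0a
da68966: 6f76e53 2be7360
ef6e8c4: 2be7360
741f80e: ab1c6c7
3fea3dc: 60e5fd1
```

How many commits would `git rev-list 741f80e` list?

4

Walking parent pointers from 741f80e: reachable set = {0dc2e29, 741f80e, 90093a1, ab1c6c7}.
That is 4 commits.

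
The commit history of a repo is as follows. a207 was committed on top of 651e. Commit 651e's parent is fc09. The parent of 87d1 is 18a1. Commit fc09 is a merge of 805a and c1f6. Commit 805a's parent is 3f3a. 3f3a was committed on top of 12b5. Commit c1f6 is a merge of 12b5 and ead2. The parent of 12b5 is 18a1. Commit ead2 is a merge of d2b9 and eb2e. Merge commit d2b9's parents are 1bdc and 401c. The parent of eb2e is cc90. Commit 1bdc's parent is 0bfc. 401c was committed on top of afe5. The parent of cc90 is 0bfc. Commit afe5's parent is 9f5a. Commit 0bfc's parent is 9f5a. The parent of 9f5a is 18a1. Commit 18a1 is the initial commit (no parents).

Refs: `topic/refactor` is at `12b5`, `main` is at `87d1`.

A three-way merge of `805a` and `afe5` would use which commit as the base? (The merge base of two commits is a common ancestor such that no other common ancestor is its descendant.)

Ancestors of 805a: {12b5, 18a1, 3f3a, 805a}.
Ancestors of afe5: {18a1, 9f5a, afe5}.
Common ancestors: {18a1}.
The only common ancestor is 18a1, so it is the merge base.

18a1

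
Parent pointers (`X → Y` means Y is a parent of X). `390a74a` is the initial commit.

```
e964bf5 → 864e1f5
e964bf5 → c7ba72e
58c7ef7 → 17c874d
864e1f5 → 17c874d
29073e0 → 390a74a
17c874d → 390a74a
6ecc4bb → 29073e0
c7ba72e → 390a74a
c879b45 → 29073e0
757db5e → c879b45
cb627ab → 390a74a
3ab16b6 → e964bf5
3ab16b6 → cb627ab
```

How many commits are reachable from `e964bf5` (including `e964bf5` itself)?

5

Walking parent pointers from e964bf5: reachable set = {17c874d, 390a74a, 864e1f5, c7ba72e, e964bf5}.
That is 5 commits.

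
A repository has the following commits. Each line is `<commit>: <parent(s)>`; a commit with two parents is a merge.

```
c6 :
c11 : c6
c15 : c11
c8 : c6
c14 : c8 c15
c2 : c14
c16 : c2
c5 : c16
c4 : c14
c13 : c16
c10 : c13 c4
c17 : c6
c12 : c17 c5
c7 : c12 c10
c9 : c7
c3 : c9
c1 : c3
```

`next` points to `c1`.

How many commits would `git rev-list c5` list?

Walking parent pointers from c5: reachable set = {c11, c14, c15, c16, c2, c5, c6, c8}.
That is 8 commits.

8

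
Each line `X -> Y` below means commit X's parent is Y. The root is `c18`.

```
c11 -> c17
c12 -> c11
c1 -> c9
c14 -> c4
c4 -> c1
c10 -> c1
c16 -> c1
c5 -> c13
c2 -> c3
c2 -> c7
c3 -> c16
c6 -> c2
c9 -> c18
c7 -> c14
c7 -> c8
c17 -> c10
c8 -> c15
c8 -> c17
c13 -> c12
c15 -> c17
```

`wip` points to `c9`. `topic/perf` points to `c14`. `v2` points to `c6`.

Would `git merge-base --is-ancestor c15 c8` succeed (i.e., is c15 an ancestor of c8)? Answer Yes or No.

Yes

Ancestors of c8 (commits reachable by following parents): {c1, c10, c15, c17, c18, c8, c9}.
c15 is in that set, so it is an ancestor of c8.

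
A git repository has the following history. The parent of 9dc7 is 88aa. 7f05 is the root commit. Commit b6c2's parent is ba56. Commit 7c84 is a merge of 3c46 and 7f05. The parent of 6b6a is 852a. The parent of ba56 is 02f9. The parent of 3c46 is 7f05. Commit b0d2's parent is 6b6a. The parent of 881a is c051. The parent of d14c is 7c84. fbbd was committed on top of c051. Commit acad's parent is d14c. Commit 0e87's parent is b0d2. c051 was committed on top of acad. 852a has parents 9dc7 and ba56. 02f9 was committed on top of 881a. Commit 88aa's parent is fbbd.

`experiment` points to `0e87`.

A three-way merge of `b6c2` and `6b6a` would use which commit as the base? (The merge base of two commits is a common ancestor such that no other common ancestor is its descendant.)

ba56

Ancestors of b6c2: {02f9, 3c46, 7c84, 7f05, 881a, acad, b6c2, ba56, c051, d14c}.
Ancestors of 6b6a: {02f9, 3c46, 6b6a, 7c84, 7f05, 852a, 881a, 88aa, 9dc7, acad, ba56, c051, d14c, fbbd}.
Common ancestors: {02f9, 3c46, 7c84, 7f05, 881a, acad, ba56, c051, d14c}.
Among these, ba56 is not an ancestor of any other common ancestor — it is the merge base.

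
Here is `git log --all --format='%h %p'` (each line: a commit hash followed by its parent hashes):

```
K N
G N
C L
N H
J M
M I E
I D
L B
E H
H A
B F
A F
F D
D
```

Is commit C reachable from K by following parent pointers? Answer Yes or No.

Ancestors of K: {A, D, F, H, K, N}.
C is not in that set, so it is not an ancestor of K.

No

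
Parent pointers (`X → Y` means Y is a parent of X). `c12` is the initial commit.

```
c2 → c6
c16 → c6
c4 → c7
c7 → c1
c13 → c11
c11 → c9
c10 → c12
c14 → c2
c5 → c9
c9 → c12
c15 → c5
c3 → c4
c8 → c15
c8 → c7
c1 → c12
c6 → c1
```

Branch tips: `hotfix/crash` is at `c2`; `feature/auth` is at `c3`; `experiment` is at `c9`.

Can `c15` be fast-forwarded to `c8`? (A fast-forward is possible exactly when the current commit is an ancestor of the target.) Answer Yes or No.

Yes

A fast-forward from c15 to c8 is possible iff c15 is an ancestor of c8.
Ancestors of c8: {c1, c12, c15, c5, c7, c8, c9}.
c15 is among them, so fast-forward is possible.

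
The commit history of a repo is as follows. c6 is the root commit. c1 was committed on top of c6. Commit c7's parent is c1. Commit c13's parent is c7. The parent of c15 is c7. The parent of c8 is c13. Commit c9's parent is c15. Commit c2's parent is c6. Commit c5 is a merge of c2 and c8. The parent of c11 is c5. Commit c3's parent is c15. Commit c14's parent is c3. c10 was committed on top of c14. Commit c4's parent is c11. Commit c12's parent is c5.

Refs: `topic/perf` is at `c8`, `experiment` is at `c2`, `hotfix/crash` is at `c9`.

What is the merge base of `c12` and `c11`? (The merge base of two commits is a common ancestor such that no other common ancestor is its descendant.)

Ancestors of c12: {c1, c12, c13, c2, c5, c6, c7, c8}.
Ancestors of c11: {c1, c11, c13, c2, c5, c6, c7, c8}.
Common ancestors: {c1, c13, c2, c5, c6, c7, c8}.
Among these, c5 is not an ancestor of any other common ancestor — it is the merge base.

c5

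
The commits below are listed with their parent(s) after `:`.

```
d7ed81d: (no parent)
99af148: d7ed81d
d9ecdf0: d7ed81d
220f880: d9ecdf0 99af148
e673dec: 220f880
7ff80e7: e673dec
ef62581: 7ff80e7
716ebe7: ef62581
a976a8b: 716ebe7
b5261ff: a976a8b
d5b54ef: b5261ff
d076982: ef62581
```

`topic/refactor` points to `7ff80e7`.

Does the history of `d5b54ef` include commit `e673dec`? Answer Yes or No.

Yes

Ancestors of d5b54ef (commits reachable by following parents): {220f880, 716ebe7, 7ff80e7, 99af148, a976a8b, b5261ff, d5b54ef, d7ed81d, d9ecdf0, e673dec, ef62581}.
e673dec is in that set, so it is an ancestor of d5b54ef.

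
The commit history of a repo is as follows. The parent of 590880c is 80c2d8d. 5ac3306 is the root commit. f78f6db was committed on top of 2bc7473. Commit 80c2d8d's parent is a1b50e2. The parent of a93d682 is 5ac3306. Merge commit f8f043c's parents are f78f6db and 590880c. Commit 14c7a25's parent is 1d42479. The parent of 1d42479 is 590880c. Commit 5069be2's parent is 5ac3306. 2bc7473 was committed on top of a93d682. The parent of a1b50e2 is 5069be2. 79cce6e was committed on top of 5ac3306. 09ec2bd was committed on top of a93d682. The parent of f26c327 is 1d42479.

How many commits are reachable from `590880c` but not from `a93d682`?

4

Reachable from 590880c: {5069be2, 590880c, 5ac3306, 80c2d8d, a1b50e2}.
Reachable from a93d682: {5ac3306, a93d682}.
In 590880c's history but not a93d682's: {5069be2, 590880c, 80c2d8d, a1b50e2} — 4 commits.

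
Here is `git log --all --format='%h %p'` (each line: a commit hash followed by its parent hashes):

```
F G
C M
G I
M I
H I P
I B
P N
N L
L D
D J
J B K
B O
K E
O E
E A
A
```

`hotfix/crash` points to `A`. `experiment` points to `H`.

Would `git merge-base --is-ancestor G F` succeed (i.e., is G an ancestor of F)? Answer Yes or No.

Ancestors of F (commits reachable by following parents): {A, B, E, F, G, I, O}.
G is in that set, so it is an ancestor of F.

Yes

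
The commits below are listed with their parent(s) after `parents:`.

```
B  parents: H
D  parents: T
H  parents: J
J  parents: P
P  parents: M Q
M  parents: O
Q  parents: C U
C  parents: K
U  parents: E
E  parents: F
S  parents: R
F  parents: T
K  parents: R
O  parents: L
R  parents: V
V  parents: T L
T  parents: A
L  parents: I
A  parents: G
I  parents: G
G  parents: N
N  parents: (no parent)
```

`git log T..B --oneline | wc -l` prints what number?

Reachable from B: {A, B, C, E, F, G, H, I, J, K, L, M, N, O, P, Q, R, T, U, V}.
Reachable from T: {A, G, N, T}.
In B's history but not T's: {B, C, E, F, H, I, J, K, L, M, O, P, Q, R, U, V} — 16 commits.

16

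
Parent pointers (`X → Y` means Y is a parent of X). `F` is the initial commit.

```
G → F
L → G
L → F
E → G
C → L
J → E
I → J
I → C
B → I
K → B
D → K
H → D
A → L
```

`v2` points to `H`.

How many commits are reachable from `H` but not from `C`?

7

Reachable from H: {B, C, D, E, F, G, H, I, J, K, L}.
Reachable from C: {C, F, G, L}.
In H's history but not C's: {B, D, E, H, I, J, K} — 7 commits.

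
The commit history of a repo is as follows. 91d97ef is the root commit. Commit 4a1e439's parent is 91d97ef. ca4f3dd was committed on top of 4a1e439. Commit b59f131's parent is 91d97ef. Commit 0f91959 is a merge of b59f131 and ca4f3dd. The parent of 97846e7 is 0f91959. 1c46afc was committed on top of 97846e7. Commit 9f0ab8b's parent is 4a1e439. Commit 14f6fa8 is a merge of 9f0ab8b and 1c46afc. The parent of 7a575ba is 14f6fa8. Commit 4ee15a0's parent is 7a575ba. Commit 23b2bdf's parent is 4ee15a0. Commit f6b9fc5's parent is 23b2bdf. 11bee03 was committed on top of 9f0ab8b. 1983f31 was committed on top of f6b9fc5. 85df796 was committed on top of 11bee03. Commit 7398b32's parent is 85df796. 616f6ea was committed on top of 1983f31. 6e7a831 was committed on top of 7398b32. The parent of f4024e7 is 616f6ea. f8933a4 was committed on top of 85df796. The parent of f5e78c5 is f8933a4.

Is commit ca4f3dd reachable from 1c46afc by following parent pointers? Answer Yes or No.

Yes

Ancestors of 1c46afc (commits reachable by following parents): {0f91959, 1c46afc, 4a1e439, 91d97ef, 97846e7, b59f131, ca4f3dd}.
ca4f3dd is in that set, so it is an ancestor of 1c46afc.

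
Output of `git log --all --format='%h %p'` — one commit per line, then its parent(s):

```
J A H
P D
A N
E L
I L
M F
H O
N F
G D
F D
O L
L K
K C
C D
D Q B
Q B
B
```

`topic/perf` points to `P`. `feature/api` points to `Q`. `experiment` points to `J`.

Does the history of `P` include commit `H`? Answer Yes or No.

No

Ancestors of P: {B, D, P, Q}.
H is not in that set, so it is not an ancestor of P.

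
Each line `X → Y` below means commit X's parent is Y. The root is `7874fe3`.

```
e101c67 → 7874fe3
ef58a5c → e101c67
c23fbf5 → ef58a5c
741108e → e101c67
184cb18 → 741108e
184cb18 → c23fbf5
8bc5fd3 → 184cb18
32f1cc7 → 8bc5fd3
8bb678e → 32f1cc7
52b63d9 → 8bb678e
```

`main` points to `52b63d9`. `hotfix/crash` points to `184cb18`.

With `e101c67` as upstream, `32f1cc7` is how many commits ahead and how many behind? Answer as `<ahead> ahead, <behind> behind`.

6 ahead, 0 behind

Reachable from 32f1cc7: {184cb18, 32f1cc7, 741108e, 7874fe3, 8bc5fd3, c23fbf5, e101c67, ef58a5c}.
Reachable from e101c67: {7874fe3, e101c67}.
Only in 32f1cc7's history (ahead): {184cb18, 32f1cc7, 741108e, 8bc5fd3, c23fbf5, ef58a5c} — 6.
Only in e101c67's history (behind): {} — 0.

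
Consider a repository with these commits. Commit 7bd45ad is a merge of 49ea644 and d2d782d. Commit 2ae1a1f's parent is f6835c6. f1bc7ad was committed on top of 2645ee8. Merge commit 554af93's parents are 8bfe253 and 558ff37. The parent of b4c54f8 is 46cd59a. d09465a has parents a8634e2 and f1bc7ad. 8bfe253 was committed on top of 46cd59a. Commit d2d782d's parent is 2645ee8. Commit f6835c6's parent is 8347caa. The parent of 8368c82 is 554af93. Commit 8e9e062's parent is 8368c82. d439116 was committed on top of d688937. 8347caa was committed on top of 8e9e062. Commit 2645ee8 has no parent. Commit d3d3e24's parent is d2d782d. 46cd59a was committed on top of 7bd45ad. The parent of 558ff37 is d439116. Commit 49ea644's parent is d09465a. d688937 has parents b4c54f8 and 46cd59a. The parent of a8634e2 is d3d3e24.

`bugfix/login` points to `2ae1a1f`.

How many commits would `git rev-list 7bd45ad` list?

8

Walking parent pointers from 7bd45ad: reachable set = {2645ee8, 49ea644, 7bd45ad, a8634e2, d09465a, d2d782d, d3d3e24, f1bc7ad}.
That is 8 commits.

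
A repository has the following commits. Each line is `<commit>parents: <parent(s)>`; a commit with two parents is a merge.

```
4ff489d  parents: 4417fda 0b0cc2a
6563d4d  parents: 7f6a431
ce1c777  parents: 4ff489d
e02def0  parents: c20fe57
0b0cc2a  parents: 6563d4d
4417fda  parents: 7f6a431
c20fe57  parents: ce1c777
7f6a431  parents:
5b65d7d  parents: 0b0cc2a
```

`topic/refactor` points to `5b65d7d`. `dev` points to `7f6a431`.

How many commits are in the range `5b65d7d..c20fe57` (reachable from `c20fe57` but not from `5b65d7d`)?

4

Reachable from c20fe57: {0b0cc2a, 4417fda, 4ff489d, 6563d4d, 7f6a431, c20fe57, ce1c777}.
Reachable from 5b65d7d: {0b0cc2a, 5b65d7d, 6563d4d, 7f6a431}.
In c20fe57's history but not 5b65d7d's: {4417fda, 4ff489d, c20fe57, ce1c777} — 4 commits.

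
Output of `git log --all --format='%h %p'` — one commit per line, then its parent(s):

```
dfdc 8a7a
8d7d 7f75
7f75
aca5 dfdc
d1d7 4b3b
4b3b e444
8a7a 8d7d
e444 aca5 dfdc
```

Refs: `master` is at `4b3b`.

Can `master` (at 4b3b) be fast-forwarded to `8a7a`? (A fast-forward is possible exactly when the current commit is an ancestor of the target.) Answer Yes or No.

A fast-forward from 4b3b to 8a7a is possible iff 4b3b is an ancestor of 8a7a.
Ancestors of 8a7a: {7f75, 8a7a, 8d7d}.
4b3b is not among them, so fast-forward is not possible.

No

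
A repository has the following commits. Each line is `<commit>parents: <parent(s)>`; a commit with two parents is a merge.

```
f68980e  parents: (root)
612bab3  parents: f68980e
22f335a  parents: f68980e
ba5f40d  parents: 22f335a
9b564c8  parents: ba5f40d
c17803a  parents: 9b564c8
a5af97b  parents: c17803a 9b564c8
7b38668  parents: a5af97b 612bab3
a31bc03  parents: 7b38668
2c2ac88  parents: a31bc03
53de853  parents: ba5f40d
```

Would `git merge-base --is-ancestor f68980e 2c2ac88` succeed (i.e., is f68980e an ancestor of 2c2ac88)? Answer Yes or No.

Yes

Ancestors of 2c2ac88 (commits reachable by following parents): {22f335a, 2c2ac88, 612bab3, 7b38668, 9b564c8, a31bc03, a5af97b, ba5f40d, c17803a, f68980e}.
f68980e is in that set, so it is an ancestor of 2c2ac88.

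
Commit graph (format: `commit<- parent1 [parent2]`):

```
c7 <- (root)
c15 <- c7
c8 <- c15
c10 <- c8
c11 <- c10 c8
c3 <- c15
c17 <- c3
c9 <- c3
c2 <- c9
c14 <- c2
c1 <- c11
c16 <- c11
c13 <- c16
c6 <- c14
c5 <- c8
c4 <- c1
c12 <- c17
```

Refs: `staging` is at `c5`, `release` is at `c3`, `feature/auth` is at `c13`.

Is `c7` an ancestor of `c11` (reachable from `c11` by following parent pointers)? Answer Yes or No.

Yes

Ancestors of c11 (commits reachable by following parents): {c10, c11, c15, c7, c8}.
c7 is in that set, so it is an ancestor of c11.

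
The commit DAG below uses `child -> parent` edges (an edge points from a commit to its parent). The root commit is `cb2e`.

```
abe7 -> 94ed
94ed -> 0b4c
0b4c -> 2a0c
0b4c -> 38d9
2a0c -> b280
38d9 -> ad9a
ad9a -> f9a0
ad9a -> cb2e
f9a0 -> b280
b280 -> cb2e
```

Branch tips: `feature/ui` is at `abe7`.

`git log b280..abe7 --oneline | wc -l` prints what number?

7

Reachable from abe7: {0b4c, 2a0c, 38d9, 94ed, abe7, ad9a, b280, cb2e, f9a0}.
Reachable from b280: {b280, cb2e}.
In abe7's history but not b280's: {0b4c, 2a0c, 38d9, 94ed, abe7, ad9a, f9a0} — 7 commits.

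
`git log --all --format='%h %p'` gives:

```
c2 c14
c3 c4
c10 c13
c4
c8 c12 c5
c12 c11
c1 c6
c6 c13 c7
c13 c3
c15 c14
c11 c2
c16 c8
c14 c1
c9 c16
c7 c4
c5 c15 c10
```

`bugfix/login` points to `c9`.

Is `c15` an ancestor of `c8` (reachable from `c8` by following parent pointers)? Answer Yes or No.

Yes

Ancestors of c8 (commits reachable by following parents): {c1, c10, c11, c12, c13, c14, c15, c2, c3, c4, c5, c6, c7, c8}.
c15 is in that set, so it is an ancestor of c8.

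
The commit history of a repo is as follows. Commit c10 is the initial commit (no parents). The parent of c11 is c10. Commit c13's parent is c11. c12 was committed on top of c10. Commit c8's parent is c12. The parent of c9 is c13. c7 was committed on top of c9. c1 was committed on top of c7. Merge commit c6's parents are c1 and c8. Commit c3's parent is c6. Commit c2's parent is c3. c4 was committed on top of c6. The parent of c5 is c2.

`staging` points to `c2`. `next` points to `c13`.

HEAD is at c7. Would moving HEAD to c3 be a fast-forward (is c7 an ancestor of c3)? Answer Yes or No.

A fast-forward from c7 to c3 is possible iff c7 is an ancestor of c3.
Ancestors of c3: {c1, c10, c11, c12, c13, c3, c6, c7, c8, c9}.
c7 is among them, so fast-forward is possible.

Yes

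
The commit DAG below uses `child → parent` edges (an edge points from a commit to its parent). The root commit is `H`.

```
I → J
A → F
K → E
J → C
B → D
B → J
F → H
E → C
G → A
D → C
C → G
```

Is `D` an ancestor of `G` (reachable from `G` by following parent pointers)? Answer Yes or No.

No

Ancestors of G: {A, F, G, H}.
D is not in that set, so it is not an ancestor of G.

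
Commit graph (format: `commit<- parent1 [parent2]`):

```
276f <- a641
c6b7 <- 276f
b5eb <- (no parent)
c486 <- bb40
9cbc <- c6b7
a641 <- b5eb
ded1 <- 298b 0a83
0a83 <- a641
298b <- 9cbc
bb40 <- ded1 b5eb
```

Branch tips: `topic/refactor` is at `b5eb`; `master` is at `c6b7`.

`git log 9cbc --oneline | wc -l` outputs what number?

5

Walking parent pointers from 9cbc: reachable set = {276f, 9cbc, a641, b5eb, c6b7}.
That is 5 commits.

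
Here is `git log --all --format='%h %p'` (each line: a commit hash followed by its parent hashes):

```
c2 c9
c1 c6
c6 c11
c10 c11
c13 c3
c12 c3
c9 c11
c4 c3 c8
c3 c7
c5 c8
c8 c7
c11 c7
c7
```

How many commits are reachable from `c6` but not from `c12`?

Reachable from c6: {c11, c6, c7}.
Reachable from c12: {c12, c3, c7}.
In c6's history but not c12's: {c11, c6} — 2 commits.

2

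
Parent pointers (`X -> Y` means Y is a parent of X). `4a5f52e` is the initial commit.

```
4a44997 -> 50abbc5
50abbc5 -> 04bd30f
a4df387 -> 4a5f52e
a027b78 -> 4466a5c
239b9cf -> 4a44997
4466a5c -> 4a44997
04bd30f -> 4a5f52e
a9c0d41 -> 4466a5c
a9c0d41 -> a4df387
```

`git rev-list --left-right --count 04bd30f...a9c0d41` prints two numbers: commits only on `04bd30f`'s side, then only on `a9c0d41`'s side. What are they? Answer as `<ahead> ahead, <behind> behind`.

0 ahead, 5 behind

Reachable from 04bd30f: {04bd30f, 4a5f52e}.
Reachable from a9c0d41: {04bd30f, 4466a5c, 4a44997, 4a5f52e, 50abbc5, a4df387, a9c0d41}.
Only in 04bd30f's history (ahead): {} — 0.
Only in a9c0d41's history (behind): {4466a5c, 4a44997, 50abbc5, a4df387, a9c0d41} — 5.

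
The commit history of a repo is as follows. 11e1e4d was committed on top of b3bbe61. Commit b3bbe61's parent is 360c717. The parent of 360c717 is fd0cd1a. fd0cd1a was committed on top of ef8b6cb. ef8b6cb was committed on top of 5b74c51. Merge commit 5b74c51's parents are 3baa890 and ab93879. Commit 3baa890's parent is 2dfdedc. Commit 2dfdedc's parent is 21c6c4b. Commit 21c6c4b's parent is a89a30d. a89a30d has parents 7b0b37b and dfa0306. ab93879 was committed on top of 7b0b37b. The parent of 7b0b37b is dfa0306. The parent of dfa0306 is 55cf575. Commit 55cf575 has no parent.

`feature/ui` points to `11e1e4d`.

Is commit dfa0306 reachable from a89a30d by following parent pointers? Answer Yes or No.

Ancestors of a89a30d (commits reachable by following parents): {55cf575, 7b0b37b, a89a30d, dfa0306}.
dfa0306 is in that set, so it is an ancestor of a89a30d.

Yes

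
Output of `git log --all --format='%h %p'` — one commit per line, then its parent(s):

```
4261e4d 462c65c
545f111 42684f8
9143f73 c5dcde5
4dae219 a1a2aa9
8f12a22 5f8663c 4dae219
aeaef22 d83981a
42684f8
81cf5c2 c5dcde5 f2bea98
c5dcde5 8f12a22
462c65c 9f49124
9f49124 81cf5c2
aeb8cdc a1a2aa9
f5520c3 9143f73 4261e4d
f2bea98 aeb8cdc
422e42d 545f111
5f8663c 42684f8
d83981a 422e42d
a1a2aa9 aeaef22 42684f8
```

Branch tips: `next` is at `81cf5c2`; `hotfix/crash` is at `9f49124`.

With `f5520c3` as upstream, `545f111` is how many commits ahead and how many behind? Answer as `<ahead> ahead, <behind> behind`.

Reachable from 545f111: {42684f8, 545f111}.
Reachable from f5520c3: {422e42d, 4261e4d, 42684f8, 462c65c, 4dae219, 545f111, 5f8663c, 81cf5c2, 8f12a22, 9143f73, 9f49124, a1a2aa9, aeaef22, aeb8cdc, c5dcde5, d83981a, f2bea98, f5520c3}.
Only in 545f111's history (ahead): {} — 0.
Only in f5520c3's history (behind): {422e42d, 4261e4d, 462c65c, 4dae219, 5f8663c, 81cf5c2, 8f12a22, 9143f73, 9f49124, a1a2aa9, aeaef22, aeb8cdc, c5dcde5, d83981a, f2bea98, f5520c3} — 16.

0 ahead, 16 behind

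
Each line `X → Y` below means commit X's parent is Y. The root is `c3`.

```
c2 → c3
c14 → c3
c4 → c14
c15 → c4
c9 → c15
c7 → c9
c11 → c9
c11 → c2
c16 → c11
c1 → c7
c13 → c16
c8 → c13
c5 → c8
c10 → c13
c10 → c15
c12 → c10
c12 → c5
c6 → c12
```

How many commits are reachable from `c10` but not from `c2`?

8

Reachable from c10: {c10, c11, c13, c14, c15, c16, c2, c3, c4, c9}.
Reachable from c2: {c2, c3}.
In c10's history but not c2's: {c10, c11, c13, c14, c15, c16, c4, c9} — 8 commits.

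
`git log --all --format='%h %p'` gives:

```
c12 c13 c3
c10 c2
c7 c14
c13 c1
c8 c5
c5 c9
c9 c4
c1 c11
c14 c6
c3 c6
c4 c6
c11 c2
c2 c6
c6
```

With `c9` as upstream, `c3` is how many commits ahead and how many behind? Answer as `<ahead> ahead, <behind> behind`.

Reachable from c3: {c3, c6}.
Reachable from c9: {c4, c6, c9}.
Only in c3's history (ahead): {c3} — 1.
Only in c9's history (behind): {c4, c9} — 2.

1 ahead, 2 behind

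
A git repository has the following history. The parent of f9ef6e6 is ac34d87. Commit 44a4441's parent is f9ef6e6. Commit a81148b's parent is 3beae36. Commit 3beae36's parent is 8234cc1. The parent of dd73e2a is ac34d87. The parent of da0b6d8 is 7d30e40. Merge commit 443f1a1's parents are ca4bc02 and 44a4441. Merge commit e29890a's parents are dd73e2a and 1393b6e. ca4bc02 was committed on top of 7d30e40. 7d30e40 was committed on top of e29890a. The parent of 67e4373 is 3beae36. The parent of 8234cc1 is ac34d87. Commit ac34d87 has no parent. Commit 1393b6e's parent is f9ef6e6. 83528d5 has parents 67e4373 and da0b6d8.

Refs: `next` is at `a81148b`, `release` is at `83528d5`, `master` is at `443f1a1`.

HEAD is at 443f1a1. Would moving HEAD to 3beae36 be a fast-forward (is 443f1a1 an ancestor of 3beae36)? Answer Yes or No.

No

A fast-forward from 443f1a1 to 3beae36 is possible iff 443f1a1 is an ancestor of 3beae36.
Ancestors of 3beae36: {3beae36, 8234cc1, ac34d87}.
443f1a1 is not among them, so fast-forward is not possible.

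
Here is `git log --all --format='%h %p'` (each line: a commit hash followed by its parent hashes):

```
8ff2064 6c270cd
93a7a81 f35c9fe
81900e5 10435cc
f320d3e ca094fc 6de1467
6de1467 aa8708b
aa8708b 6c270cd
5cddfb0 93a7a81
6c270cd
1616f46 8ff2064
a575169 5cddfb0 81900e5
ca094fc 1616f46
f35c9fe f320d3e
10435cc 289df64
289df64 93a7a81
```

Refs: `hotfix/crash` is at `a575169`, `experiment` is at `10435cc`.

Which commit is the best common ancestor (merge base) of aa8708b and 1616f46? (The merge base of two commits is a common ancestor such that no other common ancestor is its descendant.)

Ancestors of aa8708b: {6c270cd, aa8708b}.
Ancestors of 1616f46: {1616f46, 6c270cd, 8ff2064}.
Common ancestors: {6c270cd}.
The only common ancestor is 6c270cd, so it is the merge base.

6c270cd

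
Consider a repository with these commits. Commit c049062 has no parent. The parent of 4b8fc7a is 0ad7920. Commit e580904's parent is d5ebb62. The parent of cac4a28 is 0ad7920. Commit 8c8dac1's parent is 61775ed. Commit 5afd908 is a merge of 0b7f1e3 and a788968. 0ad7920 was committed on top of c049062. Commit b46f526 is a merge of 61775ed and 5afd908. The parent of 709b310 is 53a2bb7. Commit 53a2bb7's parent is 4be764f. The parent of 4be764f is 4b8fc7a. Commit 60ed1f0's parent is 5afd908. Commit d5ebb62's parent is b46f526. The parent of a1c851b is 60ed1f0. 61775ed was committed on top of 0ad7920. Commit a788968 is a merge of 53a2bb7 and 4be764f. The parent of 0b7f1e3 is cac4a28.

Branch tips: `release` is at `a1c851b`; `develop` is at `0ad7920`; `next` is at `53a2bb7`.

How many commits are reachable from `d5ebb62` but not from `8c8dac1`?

Reachable from d5ebb62: {0ad7920, 0b7f1e3, 4b8fc7a, 4be764f, 53a2bb7, 5afd908, 61775ed, a788968, b46f526, c049062, cac4a28, d5ebb62}.
Reachable from 8c8dac1: {0ad7920, 61775ed, 8c8dac1, c049062}.
In d5ebb62's history but not 8c8dac1's: {0b7f1e3, 4b8fc7a, 4be764f, 53a2bb7, 5afd908, a788968, b46f526, cac4a28, d5ebb62} — 9 commits.

9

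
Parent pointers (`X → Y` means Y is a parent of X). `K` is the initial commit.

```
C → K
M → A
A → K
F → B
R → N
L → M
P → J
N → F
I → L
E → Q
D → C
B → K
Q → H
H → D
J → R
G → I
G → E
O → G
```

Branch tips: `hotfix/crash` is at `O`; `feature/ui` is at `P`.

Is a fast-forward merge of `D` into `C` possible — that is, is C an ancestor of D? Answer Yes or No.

A fast-forward from C to D is possible iff C is an ancestor of D.
Ancestors of D: {C, D, K}.
C is among them, so fast-forward is possible.

Yes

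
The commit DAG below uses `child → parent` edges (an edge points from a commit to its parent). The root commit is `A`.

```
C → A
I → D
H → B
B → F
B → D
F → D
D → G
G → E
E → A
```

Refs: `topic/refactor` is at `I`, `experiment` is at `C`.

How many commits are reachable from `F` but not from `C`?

Reachable from F: {A, D, E, F, G}.
Reachable from C: {A, C}.
In F's history but not C's: {D, E, F, G} — 4 commits.

4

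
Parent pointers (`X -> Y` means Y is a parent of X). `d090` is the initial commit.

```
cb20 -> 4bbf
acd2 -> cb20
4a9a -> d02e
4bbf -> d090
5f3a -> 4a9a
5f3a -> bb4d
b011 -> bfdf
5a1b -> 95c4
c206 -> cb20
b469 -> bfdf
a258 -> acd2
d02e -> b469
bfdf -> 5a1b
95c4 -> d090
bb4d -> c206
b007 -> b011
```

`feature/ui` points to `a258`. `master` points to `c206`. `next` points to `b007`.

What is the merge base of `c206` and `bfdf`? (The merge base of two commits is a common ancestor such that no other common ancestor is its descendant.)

Ancestors of c206: {4bbf, c206, cb20, d090}.
Ancestors of bfdf: {5a1b, 95c4, bfdf, d090}.
Common ancestors: {d090}.
The only common ancestor is d090, so it is the merge base.

d090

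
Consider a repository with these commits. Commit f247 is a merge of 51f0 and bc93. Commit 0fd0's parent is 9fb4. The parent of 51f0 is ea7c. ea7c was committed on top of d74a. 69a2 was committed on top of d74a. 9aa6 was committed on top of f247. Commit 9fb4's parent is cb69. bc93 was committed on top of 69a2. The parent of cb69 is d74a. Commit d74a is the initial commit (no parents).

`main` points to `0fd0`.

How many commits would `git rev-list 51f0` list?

3

Walking parent pointers from 51f0: reachable set = {51f0, d74a, ea7c}.
That is 3 commits.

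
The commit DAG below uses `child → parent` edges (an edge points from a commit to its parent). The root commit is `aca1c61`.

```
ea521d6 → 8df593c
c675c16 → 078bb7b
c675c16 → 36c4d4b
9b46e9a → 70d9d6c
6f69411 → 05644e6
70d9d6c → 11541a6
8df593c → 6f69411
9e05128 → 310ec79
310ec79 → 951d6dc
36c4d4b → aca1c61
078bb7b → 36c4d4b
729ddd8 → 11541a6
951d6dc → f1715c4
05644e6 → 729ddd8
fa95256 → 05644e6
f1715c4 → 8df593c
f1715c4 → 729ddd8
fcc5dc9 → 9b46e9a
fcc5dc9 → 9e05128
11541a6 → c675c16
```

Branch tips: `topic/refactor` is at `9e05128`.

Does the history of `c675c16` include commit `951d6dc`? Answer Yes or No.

No

Ancestors of c675c16: {078bb7b, 36c4d4b, aca1c61, c675c16}.
951d6dc is not in that set, so it is not an ancestor of c675c16.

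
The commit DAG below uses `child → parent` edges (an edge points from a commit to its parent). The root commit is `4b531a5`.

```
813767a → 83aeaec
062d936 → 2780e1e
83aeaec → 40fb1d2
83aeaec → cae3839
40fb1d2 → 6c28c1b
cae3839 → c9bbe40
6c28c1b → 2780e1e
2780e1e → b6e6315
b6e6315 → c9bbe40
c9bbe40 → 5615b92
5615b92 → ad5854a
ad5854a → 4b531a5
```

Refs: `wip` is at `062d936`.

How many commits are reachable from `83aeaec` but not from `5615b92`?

7

Reachable from 83aeaec: {2780e1e, 40fb1d2, 4b531a5, 5615b92, 6c28c1b, 83aeaec, ad5854a, b6e6315, c9bbe40, cae3839}.
Reachable from 5615b92: {4b531a5, 5615b92, ad5854a}.
In 83aeaec's history but not 5615b92's: {2780e1e, 40fb1d2, 6c28c1b, 83aeaec, b6e6315, c9bbe40, cae3839} — 7 commits.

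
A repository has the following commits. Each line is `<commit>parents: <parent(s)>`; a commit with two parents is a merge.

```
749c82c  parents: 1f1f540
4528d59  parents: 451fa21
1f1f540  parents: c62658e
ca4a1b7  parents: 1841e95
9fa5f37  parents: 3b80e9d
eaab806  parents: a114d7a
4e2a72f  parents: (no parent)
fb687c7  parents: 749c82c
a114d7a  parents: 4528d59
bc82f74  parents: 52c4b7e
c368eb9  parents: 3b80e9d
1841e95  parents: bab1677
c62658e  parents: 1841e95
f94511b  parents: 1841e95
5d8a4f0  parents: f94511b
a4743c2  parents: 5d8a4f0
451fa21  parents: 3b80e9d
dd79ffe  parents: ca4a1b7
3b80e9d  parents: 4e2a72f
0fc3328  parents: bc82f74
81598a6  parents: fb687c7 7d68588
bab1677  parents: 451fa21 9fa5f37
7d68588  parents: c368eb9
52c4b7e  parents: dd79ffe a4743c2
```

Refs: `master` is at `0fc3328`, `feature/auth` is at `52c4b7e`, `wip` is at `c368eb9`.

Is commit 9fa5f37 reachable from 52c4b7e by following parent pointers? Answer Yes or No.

Ancestors of 52c4b7e (commits reachable by following parents): {1841e95, 3b80e9d, 451fa21, 4e2a72f, 52c4b7e, 5d8a4f0, 9fa5f37, a4743c2, bab1677, ca4a1b7, dd79ffe, f94511b}.
9fa5f37 is in that set, so it is an ancestor of 52c4b7e.

Yes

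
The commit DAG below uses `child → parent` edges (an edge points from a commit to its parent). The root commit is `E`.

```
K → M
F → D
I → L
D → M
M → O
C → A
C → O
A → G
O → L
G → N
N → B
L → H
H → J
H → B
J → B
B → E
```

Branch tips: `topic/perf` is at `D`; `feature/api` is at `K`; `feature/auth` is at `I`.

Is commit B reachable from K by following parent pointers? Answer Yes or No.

Yes

Ancestors of K (commits reachable by following parents): {B, E, H, J, K, L, M, O}.
B is in that set, so it is an ancestor of K.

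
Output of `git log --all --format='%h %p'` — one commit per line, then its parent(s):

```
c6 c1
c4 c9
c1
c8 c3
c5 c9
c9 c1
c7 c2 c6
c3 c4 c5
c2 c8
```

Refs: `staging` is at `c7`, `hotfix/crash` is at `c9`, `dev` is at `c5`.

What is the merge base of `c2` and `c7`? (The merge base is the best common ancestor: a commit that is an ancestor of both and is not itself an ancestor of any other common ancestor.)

Ancestors of c2: {c1, c2, c3, c4, c5, c8, c9}.
Ancestors of c7: {c1, c2, c3, c4, c5, c6, c7, c8, c9}.
Common ancestors: {c1, c2, c3, c4, c5, c8, c9}.
Among these, c2 is not an ancestor of any other common ancestor — it is the merge base.

c2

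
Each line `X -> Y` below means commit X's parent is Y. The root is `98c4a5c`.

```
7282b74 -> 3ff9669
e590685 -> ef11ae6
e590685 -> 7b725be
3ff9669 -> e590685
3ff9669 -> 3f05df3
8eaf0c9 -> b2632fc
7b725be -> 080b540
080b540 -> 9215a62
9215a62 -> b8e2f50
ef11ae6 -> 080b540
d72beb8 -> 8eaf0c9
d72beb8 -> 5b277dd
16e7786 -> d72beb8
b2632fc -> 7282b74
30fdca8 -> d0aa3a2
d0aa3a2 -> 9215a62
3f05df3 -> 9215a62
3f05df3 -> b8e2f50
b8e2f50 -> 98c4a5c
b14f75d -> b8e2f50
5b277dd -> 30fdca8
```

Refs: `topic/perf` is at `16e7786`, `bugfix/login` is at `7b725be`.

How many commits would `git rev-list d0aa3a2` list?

4

Walking parent pointers from d0aa3a2: reachable set = {9215a62, 98c4a5c, b8e2f50, d0aa3a2}.
That is 4 commits.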